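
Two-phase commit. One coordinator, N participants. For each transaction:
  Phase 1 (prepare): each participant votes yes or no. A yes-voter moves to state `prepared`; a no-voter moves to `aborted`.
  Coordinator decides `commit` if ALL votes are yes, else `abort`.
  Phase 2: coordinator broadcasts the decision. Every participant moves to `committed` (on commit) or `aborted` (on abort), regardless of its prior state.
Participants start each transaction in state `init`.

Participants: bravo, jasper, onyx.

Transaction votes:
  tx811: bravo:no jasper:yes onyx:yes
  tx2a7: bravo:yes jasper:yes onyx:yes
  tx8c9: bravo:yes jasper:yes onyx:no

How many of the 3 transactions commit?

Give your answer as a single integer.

Answer: 1

Derivation:
tx811: no from bravo -> abort (commits=0)
tx2a7: all yes -> commit (commits=1)
tx8c9: no from onyx -> abort (commits=1)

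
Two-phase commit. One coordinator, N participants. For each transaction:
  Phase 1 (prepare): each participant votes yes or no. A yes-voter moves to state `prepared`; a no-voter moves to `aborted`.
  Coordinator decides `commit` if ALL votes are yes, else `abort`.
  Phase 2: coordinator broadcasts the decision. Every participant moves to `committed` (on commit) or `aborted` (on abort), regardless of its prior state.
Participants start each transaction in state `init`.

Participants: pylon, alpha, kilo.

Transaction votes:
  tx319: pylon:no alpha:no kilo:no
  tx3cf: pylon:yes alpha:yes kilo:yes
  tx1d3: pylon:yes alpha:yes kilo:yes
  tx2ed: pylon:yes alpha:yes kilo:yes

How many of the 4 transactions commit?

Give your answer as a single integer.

Answer: 3

Derivation:
tx319: no from pylon, alpha, kilo -> abort (commits=0)
tx3cf: all yes -> commit (commits=1)
tx1d3: all yes -> commit (commits=2)
tx2ed: all yes -> commit (commits=3)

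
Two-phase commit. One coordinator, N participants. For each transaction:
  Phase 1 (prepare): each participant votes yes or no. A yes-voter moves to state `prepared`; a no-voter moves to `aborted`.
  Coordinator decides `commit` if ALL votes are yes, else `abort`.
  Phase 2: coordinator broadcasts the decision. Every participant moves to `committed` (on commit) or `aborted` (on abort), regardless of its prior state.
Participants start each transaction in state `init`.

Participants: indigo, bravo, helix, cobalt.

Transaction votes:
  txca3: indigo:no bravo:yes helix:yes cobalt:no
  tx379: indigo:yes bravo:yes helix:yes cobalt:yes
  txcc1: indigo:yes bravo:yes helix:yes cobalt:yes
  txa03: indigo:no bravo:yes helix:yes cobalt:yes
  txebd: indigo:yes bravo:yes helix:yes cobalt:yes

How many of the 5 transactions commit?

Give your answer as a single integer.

txca3: no from indigo, cobalt -> abort (commits=0)
tx379: all yes -> commit (commits=1)
txcc1: all yes -> commit (commits=2)
txa03: no from indigo -> abort (commits=2)
txebd: all yes -> commit (commits=3)

Answer: 3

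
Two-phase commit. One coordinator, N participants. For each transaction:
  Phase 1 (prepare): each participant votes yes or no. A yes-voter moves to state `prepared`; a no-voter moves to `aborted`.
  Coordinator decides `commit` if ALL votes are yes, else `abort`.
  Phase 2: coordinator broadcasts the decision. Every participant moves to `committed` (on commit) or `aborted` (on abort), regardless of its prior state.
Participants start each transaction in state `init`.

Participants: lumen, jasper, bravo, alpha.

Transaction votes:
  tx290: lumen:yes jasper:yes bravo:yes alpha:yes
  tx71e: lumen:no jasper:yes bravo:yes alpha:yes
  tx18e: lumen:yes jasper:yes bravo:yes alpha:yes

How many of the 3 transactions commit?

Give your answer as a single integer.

Answer: 2

Derivation:
tx290: all yes -> commit (commits=1)
tx71e: no from lumen -> abort (commits=1)
tx18e: all yes -> commit (commits=2)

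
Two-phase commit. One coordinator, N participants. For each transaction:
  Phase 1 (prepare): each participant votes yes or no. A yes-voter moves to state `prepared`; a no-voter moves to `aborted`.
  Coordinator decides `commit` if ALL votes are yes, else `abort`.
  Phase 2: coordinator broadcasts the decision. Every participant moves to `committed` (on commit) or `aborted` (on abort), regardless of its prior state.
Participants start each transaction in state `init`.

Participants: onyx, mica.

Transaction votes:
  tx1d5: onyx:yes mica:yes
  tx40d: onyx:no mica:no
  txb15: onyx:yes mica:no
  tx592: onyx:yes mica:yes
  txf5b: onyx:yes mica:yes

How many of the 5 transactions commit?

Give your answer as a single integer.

tx1d5: all yes -> commit (commits=1)
tx40d: no from onyx, mica -> abort (commits=1)
txb15: no from mica -> abort (commits=1)
tx592: all yes -> commit (commits=2)
txf5b: all yes -> commit (commits=3)

Answer: 3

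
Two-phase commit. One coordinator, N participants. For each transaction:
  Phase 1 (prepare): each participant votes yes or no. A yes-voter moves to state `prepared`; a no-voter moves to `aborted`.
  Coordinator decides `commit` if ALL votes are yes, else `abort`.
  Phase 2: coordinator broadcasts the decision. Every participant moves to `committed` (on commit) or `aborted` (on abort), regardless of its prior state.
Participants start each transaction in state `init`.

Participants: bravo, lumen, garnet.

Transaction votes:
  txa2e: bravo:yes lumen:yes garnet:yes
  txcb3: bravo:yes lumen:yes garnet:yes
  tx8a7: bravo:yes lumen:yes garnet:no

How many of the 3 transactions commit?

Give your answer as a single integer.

Answer: 2

Derivation:
txa2e: all yes -> commit (commits=1)
txcb3: all yes -> commit (commits=2)
tx8a7: no from garnet -> abort (commits=2)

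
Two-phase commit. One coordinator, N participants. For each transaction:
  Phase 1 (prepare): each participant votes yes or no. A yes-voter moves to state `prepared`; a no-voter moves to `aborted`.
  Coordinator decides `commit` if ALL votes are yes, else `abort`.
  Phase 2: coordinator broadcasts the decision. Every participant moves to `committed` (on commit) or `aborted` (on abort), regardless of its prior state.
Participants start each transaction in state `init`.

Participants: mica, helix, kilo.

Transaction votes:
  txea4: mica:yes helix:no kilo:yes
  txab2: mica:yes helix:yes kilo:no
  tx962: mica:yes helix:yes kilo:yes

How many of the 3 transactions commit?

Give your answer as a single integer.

txea4: no from helix -> abort (commits=0)
txab2: no from kilo -> abort (commits=0)
tx962: all yes -> commit (commits=1)

Answer: 1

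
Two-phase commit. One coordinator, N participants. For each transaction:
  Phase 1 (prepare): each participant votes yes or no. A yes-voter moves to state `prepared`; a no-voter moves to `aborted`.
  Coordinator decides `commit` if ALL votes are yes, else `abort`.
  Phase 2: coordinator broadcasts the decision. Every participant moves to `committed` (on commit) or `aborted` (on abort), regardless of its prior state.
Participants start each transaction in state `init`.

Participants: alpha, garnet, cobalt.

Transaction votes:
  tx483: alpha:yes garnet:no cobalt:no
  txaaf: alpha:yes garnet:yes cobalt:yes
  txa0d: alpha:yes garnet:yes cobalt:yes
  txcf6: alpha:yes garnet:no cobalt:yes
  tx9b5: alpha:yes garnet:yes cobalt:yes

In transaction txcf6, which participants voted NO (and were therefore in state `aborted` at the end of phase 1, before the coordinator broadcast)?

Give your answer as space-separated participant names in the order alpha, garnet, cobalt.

Answer: garnet

Derivation:
Txn txcf6 phase 1: alpha yes -> prepared; garnet no -> aborted; cobalt yes -> prepared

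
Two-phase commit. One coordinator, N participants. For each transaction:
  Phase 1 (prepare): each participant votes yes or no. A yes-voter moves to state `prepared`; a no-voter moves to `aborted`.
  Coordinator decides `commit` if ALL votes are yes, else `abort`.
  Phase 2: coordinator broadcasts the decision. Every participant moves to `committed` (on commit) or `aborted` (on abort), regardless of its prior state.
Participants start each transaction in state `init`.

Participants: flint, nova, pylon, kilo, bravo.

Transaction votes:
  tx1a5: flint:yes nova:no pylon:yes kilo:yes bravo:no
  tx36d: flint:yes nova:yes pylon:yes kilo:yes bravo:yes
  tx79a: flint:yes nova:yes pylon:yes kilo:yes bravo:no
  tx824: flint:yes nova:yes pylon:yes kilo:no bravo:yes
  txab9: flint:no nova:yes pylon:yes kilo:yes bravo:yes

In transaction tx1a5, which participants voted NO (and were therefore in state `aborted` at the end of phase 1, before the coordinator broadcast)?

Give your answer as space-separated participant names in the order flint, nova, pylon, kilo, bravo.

Answer: nova bravo

Derivation:
Txn tx1a5 phase 1: flint yes -> prepared; nova no -> aborted; pylon yes -> prepared; kilo yes -> prepared; bravo no -> aborted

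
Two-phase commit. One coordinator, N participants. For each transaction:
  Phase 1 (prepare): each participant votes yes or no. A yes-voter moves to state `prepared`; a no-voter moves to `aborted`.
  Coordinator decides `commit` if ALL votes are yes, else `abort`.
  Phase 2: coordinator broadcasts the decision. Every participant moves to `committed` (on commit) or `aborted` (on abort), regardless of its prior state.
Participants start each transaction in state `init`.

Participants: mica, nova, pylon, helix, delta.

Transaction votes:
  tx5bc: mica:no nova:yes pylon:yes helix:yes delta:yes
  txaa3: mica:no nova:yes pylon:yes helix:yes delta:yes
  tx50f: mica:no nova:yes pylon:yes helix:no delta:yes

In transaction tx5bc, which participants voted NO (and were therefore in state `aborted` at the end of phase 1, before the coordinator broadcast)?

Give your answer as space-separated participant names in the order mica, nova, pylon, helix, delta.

Answer: mica

Derivation:
Txn tx5bc phase 1: mica no -> aborted; nova yes -> prepared; pylon yes -> prepared; helix yes -> prepared; delta yes -> prepared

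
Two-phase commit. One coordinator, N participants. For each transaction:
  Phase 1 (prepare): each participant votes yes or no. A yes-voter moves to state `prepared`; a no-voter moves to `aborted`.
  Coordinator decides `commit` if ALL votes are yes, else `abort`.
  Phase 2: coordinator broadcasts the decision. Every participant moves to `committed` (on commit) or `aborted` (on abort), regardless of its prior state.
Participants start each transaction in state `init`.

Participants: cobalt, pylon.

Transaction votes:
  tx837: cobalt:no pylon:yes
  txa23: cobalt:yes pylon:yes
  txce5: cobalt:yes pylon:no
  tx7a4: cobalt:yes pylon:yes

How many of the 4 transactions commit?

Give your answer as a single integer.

tx837: no from cobalt -> abort (commits=0)
txa23: all yes -> commit (commits=1)
txce5: no from pylon -> abort (commits=1)
tx7a4: all yes -> commit (commits=2)

Answer: 2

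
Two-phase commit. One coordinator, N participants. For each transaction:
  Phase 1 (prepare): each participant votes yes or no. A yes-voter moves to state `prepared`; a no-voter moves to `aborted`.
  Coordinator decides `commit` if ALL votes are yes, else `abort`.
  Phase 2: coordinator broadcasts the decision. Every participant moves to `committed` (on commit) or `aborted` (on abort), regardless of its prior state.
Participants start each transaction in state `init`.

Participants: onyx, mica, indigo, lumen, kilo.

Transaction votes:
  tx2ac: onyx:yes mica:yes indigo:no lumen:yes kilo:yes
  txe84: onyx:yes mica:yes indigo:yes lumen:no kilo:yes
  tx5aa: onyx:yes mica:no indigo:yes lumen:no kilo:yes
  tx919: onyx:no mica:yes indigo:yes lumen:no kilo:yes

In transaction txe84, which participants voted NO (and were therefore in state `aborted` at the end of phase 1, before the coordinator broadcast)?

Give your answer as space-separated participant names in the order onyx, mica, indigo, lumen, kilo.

Txn txe84 phase 1: onyx yes -> prepared; mica yes -> prepared; indigo yes -> prepared; lumen no -> aborted; kilo yes -> prepared

Answer: lumen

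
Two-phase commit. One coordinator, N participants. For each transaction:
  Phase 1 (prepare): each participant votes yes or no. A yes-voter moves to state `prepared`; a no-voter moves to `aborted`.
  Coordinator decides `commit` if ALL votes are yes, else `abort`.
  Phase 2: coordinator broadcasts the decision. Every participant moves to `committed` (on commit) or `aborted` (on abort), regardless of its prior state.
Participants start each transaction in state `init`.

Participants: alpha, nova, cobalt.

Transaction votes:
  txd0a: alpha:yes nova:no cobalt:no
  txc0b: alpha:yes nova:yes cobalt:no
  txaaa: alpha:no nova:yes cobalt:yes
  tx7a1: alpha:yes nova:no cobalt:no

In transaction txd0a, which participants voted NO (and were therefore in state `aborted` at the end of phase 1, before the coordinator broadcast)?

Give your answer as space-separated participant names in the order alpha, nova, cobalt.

Answer: nova cobalt

Derivation:
Txn txd0a phase 1: alpha yes -> prepared; nova no -> aborted; cobalt no -> aborted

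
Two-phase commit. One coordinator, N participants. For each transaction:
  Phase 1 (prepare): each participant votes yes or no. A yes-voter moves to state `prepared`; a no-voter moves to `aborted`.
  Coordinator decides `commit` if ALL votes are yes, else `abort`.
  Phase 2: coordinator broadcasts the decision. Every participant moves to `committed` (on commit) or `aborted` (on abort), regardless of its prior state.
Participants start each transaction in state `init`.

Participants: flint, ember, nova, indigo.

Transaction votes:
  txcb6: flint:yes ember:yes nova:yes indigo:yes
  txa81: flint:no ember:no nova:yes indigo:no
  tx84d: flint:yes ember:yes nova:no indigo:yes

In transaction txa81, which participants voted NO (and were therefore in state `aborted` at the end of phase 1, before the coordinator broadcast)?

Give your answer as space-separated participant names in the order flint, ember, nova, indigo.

Answer: flint ember indigo

Derivation:
Txn txa81 phase 1: flint no -> aborted; ember no -> aborted; nova yes -> prepared; indigo no -> aborted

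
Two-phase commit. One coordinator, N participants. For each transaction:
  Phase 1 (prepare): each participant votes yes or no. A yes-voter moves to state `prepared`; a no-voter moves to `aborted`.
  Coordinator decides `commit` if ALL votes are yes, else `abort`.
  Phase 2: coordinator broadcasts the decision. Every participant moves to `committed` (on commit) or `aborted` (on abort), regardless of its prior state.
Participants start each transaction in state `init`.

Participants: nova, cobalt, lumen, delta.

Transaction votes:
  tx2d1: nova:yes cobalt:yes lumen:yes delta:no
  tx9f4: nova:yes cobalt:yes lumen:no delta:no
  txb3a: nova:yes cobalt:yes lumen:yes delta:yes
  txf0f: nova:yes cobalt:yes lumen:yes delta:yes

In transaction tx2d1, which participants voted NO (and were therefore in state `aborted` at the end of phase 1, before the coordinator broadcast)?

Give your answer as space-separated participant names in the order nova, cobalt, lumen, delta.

Txn tx2d1 phase 1: nova yes -> prepared; cobalt yes -> prepared; lumen yes -> prepared; delta no -> aborted

Answer: delta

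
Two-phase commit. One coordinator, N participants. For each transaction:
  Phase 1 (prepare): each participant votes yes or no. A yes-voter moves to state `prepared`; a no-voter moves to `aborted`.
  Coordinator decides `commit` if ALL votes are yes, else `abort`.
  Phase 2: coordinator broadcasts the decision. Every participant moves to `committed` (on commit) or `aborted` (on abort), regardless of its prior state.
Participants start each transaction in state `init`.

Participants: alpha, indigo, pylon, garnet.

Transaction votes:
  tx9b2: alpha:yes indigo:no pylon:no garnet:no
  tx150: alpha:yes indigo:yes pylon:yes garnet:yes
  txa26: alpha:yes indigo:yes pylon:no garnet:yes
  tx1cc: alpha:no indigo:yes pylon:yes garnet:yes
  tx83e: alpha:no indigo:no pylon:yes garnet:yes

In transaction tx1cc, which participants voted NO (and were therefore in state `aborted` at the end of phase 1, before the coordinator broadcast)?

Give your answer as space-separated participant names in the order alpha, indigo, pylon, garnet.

Txn tx1cc phase 1: alpha no -> aborted; indigo yes -> prepared; pylon yes -> prepared; garnet yes -> prepared

Answer: alpha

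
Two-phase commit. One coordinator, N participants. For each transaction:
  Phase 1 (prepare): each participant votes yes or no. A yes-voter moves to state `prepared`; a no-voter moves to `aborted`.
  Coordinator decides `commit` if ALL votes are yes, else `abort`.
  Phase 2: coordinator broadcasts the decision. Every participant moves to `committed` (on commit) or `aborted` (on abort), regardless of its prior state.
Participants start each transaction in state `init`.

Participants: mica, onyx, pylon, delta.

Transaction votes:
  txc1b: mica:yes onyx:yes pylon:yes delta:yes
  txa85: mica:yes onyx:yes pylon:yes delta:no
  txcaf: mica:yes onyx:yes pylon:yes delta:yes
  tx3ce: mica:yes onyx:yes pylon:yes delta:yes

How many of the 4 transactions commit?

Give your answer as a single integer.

txc1b: all yes -> commit (commits=1)
txa85: no from delta -> abort (commits=1)
txcaf: all yes -> commit (commits=2)
tx3ce: all yes -> commit (commits=3)

Answer: 3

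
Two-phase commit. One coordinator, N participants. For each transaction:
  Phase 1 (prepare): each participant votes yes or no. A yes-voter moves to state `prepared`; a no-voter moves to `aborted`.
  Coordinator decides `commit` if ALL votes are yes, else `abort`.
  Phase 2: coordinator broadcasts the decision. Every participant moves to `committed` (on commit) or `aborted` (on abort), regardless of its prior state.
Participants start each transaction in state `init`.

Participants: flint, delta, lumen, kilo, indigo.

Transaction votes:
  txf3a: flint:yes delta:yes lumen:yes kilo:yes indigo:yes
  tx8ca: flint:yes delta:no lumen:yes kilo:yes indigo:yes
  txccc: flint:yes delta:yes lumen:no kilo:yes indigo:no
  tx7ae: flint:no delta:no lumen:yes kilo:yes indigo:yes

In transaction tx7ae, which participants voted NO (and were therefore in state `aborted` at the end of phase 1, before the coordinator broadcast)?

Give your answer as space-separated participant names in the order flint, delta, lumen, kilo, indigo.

Answer: flint delta

Derivation:
Txn tx7ae phase 1: flint no -> aborted; delta no -> aborted; lumen yes -> prepared; kilo yes -> prepared; indigo yes -> prepared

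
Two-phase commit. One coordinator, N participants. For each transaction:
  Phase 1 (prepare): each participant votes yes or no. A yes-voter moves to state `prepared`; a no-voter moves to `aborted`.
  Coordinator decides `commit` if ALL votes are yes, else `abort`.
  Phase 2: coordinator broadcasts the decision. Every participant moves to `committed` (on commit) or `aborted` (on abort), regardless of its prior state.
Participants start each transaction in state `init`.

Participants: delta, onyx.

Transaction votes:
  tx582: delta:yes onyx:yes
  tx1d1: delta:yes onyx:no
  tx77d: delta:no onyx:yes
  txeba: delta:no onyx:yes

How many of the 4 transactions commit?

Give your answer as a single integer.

tx582: all yes -> commit (commits=1)
tx1d1: no from onyx -> abort (commits=1)
tx77d: no from delta -> abort (commits=1)
txeba: no from delta -> abort (commits=1)

Answer: 1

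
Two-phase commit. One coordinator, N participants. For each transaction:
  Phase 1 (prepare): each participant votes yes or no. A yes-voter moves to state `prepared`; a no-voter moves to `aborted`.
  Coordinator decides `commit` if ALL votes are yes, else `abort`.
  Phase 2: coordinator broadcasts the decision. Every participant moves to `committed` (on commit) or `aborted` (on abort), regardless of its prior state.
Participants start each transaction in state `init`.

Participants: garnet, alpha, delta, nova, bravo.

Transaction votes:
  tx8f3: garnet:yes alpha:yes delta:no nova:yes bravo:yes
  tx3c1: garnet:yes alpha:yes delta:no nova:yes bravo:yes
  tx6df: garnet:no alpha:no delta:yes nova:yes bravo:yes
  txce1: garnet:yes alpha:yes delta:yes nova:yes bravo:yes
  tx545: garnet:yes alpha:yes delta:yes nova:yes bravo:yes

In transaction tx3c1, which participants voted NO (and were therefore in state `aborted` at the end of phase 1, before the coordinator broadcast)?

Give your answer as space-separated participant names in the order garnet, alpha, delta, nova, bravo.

Answer: delta

Derivation:
Txn tx3c1 phase 1: garnet yes -> prepared; alpha yes -> prepared; delta no -> aborted; nova yes -> prepared; bravo yes -> prepared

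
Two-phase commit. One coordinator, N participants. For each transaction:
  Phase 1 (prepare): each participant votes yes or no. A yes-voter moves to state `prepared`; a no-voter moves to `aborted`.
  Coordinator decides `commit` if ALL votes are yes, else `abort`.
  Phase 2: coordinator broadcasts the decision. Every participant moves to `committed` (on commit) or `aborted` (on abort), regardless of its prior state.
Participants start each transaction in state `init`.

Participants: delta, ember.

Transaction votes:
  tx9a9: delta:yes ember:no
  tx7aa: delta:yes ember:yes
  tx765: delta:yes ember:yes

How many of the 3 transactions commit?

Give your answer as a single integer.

Answer: 2

Derivation:
tx9a9: no from ember -> abort (commits=0)
tx7aa: all yes -> commit (commits=1)
tx765: all yes -> commit (commits=2)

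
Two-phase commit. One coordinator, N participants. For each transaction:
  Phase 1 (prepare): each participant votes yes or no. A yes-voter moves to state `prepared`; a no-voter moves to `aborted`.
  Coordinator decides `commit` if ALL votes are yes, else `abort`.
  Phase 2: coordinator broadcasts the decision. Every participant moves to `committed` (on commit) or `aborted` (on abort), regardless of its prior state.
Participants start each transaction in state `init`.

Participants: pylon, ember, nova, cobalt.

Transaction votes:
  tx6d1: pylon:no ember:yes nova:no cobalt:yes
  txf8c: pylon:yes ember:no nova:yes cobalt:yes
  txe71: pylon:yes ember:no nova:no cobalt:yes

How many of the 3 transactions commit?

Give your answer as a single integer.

Answer: 0

Derivation:
tx6d1: no from pylon, nova -> abort (commits=0)
txf8c: no from ember -> abort (commits=0)
txe71: no from ember, nova -> abort (commits=0)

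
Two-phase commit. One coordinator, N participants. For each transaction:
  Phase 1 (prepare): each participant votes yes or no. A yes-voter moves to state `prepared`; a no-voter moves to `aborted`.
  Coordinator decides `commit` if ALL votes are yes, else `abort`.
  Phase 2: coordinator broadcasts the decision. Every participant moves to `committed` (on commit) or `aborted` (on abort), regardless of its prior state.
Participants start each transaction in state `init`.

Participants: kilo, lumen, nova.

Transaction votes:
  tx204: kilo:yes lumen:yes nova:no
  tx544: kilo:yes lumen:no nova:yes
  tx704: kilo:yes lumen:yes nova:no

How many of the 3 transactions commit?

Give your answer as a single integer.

tx204: no from nova -> abort (commits=0)
tx544: no from lumen -> abort (commits=0)
tx704: no from nova -> abort (commits=0)

Answer: 0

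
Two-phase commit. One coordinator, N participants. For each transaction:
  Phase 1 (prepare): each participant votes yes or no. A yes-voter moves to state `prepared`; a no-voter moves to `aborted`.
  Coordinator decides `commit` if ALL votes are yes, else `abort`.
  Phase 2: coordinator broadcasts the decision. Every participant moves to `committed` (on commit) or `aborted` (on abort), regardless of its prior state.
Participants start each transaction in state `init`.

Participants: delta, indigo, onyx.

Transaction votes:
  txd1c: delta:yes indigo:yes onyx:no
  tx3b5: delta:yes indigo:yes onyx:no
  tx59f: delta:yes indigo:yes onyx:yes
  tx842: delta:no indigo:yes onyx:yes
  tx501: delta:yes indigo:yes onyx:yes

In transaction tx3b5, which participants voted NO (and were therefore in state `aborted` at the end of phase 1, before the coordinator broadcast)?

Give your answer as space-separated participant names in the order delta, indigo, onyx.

Answer: onyx

Derivation:
Txn tx3b5 phase 1: delta yes -> prepared; indigo yes -> prepared; onyx no -> aborted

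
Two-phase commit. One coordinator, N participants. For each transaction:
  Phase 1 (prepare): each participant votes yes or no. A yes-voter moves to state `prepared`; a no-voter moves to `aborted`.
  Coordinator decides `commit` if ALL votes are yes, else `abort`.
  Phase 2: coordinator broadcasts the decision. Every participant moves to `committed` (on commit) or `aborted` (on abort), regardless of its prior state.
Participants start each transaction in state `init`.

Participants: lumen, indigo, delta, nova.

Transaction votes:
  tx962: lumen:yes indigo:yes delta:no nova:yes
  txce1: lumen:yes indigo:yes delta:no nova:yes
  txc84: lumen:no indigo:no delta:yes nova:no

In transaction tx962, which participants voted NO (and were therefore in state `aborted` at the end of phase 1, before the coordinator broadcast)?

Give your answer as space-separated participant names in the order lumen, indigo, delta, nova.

Answer: delta

Derivation:
Txn tx962 phase 1: lumen yes -> prepared; indigo yes -> prepared; delta no -> aborted; nova yes -> prepared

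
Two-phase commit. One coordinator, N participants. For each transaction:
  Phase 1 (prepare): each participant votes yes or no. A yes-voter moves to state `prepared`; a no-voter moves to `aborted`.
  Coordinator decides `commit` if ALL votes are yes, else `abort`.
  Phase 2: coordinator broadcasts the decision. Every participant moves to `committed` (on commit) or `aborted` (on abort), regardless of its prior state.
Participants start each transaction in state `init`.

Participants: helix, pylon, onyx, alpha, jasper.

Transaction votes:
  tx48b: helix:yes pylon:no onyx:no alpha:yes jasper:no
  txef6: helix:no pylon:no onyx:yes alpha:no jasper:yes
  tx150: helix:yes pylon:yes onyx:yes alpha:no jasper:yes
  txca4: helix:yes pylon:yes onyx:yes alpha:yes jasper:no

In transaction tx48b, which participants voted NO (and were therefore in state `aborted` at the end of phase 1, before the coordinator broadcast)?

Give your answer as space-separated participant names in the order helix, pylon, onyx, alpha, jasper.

Txn tx48b phase 1: helix yes -> prepared; pylon no -> aborted; onyx no -> aborted; alpha yes -> prepared; jasper no -> aborted

Answer: pylon onyx jasper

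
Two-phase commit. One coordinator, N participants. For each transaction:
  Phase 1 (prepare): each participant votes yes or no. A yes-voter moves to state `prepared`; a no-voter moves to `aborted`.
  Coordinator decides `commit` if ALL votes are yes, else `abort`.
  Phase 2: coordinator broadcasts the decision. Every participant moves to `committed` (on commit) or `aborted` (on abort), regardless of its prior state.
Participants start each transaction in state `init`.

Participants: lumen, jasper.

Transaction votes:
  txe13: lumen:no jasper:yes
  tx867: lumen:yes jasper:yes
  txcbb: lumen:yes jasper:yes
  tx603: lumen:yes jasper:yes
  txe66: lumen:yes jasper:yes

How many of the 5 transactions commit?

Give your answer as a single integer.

txe13: no from lumen -> abort (commits=0)
tx867: all yes -> commit (commits=1)
txcbb: all yes -> commit (commits=2)
tx603: all yes -> commit (commits=3)
txe66: all yes -> commit (commits=4)

Answer: 4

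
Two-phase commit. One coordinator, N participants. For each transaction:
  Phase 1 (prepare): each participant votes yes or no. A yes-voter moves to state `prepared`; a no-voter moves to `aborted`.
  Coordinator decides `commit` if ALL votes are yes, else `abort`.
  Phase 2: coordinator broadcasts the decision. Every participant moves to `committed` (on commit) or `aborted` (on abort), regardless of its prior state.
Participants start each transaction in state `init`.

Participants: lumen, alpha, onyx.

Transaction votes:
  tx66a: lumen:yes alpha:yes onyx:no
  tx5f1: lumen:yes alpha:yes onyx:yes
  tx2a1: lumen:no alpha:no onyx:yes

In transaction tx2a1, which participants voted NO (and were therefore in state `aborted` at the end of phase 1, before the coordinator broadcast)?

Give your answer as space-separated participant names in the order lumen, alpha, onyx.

Txn tx2a1 phase 1: lumen no -> aborted; alpha no -> aborted; onyx yes -> prepared

Answer: lumen alpha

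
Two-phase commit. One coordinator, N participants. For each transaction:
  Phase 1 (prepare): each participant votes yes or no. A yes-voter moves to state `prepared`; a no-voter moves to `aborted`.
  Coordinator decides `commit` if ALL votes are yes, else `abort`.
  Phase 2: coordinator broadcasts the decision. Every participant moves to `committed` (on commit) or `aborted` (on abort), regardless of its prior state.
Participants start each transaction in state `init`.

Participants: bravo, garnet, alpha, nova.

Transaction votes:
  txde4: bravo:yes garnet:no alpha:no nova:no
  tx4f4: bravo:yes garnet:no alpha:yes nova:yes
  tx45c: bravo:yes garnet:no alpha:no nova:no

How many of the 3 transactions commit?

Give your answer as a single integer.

Answer: 0

Derivation:
txde4: no from garnet, alpha, nova -> abort (commits=0)
tx4f4: no from garnet -> abort (commits=0)
tx45c: no from garnet, alpha, nova -> abort (commits=0)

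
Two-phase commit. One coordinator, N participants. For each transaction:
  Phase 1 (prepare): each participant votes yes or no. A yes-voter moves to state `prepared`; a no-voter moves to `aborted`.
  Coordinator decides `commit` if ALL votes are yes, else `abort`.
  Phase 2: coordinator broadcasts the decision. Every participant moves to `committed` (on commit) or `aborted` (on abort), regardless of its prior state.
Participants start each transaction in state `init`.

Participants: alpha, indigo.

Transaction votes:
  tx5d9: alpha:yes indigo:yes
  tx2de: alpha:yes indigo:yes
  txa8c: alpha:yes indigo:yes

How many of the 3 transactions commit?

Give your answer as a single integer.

Answer: 3

Derivation:
tx5d9: all yes -> commit (commits=1)
tx2de: all yes -> commit (commits=2)
txa8c: all yes -> commit (commits=3)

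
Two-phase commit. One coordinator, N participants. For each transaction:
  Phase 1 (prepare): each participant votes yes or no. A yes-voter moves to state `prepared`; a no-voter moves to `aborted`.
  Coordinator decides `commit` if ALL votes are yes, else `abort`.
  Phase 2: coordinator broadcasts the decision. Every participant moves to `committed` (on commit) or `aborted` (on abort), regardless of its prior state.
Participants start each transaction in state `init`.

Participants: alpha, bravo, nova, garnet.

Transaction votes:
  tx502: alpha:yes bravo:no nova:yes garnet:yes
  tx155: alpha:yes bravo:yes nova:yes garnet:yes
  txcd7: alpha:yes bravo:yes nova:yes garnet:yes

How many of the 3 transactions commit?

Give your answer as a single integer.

Answer: 2

Derivation:
tx502: no from bravo -> abort (commits=0)
tx155: all yes -> commit (commits=1)
txcd7: all yes -> commit (commits=2)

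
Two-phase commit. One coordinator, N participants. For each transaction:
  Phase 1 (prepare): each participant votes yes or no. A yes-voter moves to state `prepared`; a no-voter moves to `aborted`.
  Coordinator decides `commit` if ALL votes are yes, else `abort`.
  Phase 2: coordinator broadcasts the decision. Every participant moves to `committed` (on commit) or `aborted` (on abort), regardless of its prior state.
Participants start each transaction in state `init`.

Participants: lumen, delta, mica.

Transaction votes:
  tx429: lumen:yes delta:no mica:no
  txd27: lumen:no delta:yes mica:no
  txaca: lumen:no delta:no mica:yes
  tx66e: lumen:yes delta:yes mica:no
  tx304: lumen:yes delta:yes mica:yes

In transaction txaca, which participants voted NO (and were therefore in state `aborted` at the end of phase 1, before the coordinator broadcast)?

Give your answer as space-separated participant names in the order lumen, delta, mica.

Txn txaca phase 1: lumen no -> aborted; delta no -> aborted; mica yes -> prepared

Answer: lumen delta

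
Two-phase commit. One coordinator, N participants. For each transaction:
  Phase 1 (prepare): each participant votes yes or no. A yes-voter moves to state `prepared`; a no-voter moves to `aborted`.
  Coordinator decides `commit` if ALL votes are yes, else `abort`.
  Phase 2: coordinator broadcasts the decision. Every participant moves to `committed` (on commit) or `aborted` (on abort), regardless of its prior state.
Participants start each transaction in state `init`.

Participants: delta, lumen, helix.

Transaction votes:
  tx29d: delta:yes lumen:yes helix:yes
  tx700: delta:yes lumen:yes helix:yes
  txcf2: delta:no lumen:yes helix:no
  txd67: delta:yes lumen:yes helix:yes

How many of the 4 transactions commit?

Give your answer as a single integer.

tx29d: all yes -> commit (commits=1)
tx700: all yes -> commit (commits=2)
txcf2: no from delta, helix -> abort (commits=2)
txd67: all yes -> commit (commits=3)

Answer: 3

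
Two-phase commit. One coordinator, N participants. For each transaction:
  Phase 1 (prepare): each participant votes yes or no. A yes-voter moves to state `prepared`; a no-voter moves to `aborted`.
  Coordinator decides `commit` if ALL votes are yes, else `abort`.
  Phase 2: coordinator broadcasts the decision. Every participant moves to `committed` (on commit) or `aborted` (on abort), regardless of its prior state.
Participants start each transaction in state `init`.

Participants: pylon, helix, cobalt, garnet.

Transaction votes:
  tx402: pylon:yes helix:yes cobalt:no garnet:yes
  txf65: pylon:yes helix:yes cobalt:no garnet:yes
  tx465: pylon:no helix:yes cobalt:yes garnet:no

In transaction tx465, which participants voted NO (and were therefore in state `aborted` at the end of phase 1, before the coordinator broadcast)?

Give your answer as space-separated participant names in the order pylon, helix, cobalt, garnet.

Answer: pylon garnet

Derivation:
Txn tx465 phase 1: pylon no -> aborted; helix yes -> prepared; cobalt yes -> prepared; garnet no -> aborted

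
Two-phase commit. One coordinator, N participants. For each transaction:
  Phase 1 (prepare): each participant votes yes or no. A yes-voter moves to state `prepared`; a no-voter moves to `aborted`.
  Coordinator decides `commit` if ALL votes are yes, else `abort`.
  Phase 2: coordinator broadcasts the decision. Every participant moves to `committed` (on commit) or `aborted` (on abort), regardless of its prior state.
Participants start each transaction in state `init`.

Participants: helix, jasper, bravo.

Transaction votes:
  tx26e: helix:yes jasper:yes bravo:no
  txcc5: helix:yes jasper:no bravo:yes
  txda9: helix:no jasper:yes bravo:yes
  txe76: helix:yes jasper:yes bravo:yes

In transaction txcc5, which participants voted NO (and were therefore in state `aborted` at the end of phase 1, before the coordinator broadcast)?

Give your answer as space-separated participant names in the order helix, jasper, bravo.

Txn txcc5 phase 1: helix yes -> prepared; jasper no -> aborted; bravo yes -> prepared

Answer: jasper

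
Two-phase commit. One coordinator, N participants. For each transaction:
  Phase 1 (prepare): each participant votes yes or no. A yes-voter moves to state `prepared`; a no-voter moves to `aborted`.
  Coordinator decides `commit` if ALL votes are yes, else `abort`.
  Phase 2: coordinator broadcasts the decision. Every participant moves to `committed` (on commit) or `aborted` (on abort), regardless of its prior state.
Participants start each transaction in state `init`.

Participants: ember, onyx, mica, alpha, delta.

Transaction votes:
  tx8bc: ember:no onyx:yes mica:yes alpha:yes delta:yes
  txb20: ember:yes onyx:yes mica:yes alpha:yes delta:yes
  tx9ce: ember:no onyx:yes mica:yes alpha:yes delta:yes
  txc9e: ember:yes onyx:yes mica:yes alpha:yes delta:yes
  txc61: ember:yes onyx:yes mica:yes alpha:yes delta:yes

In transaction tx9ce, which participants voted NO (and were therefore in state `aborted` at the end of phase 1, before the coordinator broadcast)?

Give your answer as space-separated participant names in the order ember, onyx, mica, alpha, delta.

Answer: ember

Derivation:
Txn tx9ce phase 1: ember no -> aborted; onyx yes -> prepared; mica yes -> prepared; alpha yes -> prepared; delta yes -> prepared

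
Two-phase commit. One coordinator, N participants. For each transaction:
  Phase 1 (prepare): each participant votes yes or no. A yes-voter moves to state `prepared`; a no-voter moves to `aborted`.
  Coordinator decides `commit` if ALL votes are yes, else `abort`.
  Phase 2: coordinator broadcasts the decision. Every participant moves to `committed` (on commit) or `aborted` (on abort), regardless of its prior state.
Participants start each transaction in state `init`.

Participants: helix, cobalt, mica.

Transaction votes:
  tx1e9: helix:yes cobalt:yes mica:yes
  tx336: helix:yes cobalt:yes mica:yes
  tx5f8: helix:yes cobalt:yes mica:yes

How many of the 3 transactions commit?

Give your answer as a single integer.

tx1e9: all yes -> commit (commits=1)
tx336: all yes -> commit (commits=2)
tx5f8: all yes -> commit (commits=3)

Answer: 3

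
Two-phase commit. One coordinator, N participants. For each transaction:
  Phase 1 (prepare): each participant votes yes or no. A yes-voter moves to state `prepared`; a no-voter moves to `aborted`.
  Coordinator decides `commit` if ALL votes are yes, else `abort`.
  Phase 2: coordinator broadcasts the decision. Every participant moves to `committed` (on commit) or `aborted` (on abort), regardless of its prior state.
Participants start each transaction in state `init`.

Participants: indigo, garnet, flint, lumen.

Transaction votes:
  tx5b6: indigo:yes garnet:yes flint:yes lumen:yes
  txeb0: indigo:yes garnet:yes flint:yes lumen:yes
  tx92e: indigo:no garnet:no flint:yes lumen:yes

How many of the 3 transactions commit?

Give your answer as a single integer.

Answer: 2

Derivation:
tx5b6: all yes -> commit (commits=1)
txeb0: all yes -> commit (commits=2)
tx92e: no from indigo, garnet -> abort (commits=2)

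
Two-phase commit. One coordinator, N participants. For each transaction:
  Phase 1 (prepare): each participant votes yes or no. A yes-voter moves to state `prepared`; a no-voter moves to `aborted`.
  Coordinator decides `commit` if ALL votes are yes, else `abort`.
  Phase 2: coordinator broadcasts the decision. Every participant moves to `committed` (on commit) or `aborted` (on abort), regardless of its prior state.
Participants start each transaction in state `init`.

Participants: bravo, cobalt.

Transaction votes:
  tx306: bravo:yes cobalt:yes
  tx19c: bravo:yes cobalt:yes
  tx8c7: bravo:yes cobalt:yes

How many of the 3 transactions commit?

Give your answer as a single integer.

tx306: all yes -> commit (commits=1)
tx19c: all yes -> commit (commits=2)
tx8c7: all yes -> commit (commits=3)

Answer: 3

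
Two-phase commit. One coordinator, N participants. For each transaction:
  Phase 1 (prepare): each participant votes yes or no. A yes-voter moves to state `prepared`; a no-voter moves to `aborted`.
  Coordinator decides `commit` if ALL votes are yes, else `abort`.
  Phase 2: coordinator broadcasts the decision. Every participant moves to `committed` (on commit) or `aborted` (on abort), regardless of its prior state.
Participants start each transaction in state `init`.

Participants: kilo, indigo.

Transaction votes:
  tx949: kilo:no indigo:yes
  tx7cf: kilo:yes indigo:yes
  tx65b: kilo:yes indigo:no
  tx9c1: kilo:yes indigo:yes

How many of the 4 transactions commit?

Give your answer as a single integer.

Answer: 2

Derivation:
tx949: no from kilo -> abort (commits=0)
tx7cf: all yes -> commit (commits=1)
tx65b: no from indigo -> abort (commits=1)
tx9c1: all yes -> commit (commits=2)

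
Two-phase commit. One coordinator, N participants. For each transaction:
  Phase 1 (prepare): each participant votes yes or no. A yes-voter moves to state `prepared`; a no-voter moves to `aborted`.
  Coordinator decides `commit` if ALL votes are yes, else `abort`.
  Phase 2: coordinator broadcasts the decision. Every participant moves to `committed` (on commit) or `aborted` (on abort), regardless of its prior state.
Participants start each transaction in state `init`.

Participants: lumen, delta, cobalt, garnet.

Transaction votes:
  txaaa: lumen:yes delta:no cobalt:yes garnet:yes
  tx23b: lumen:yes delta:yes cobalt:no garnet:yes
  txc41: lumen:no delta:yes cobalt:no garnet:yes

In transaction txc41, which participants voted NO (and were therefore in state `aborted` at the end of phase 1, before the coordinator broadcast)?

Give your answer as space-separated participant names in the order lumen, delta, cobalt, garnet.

Answer: lumen cobalt

Derivation:
Txn txc41 phase 1: lumen no -> aborted; delta yes -> prepared; cobalt no -> aborted; garnet yes -> prepared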